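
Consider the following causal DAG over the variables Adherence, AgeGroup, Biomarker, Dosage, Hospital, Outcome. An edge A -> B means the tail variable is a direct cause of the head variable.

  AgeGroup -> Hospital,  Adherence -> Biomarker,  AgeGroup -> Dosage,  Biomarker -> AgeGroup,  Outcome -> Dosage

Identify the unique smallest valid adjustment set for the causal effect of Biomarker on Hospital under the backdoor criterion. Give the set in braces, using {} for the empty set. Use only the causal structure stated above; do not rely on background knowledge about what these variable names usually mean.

{}

Variables eligible for adjustment (non-descendants of Biomarker, excluding Biomarker and Hospital): {Adherence, Outcome}.
Backdoor paths from Biomarker to Hospital:
  (none)
With no backdoor paths the empty set already satisfies the criterion, and it is trivially minimal.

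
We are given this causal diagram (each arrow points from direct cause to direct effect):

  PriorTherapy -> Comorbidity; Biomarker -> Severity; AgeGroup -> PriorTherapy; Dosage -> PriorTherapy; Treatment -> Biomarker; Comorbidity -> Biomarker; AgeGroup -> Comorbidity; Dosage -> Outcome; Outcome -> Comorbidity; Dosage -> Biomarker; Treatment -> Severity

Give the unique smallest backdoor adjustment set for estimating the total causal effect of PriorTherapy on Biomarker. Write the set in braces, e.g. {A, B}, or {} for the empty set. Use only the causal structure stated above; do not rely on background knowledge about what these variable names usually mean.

Variables eligible for adjustment (non-descendants of PriorTherapy, excluding PriorTherapy and Biomarker): {AgeGroup, Dosage, Outcome, Treatment}.
Backdoor paths from PriorTherapy to Biomarker:
  P1: PriorTherapy <- AgeGroup -> Comorbidity <- Outcome <- Dosage -> Biomarker
  P2: PriorTherapy <- AgeGroup -> Comorbidity -> Biomarker
  P3: PriorTherapy <- Dosage -> Outcome -> Comorbidity -> Biomarker
  P4: PriorTherapy <- Dosage -> Biomarker
The empty set is not sufficient: P2 (PriorTherapy <- AgeGroup -> Comorbidity -> Biomarker) has no collider blocking it and no conditioned non-collider, so it is open.
Try {AgeGroup, Dosage}:
  P1: blocked at fork node AgeGroup ∈ conditioning set.
  P2: blocked at fork node AgeGroup ∈ conditioning set.
  P3: blocked at fork node Dosage ∈ conditioning set.
  P4: blocked at fork node Dosage ∈ conditioning set.
{AgeGroup, Dosage} contains no descendant of PriorTherapy and blocks every backdoor path.
Every element of {AgeGroup, Dosage} is needed (dropping AgeGroup leaves P2 open; dropping Dosage leaves P3 open), so no proper subset is valid.
Among all size-2 subsets of the eligible variables, only {AgeGroup, Dosage} blocks every backdoor path, so it is the unique smallest valid adjustment set.

{AgeGroup, Dosage}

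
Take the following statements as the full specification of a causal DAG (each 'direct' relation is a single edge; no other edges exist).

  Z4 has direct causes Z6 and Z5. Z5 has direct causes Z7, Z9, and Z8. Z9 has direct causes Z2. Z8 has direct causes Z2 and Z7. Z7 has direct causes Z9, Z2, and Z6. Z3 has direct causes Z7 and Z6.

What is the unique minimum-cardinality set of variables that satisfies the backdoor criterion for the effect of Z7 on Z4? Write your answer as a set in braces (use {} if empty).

Variables eligible for adjustment (non-descendants of Z7, excluding Z7 and Z4): {Z2, Z6, Z9}.
Backdoor paths from Z7 to Z4:
  P1: Z7 <- Z2 -> Z9 -> Z5 -> Z4
  P2: Z7 <- Z2 -> Z8 -> Z5 -> Z4
  P3: Z7 <- Z6 -> Z4
  P4: Z7 <- Z9 <- Z2 -> Z8 -> Z5 -> Z4
  P5: Z7 <- Z9 -> Z5 -> Z4
The empty set is not sufficient: P1 (Z7 <- Z2 -> Z9 -> Z5 -> Z4) has no collider blocking it and no conditioned non-collider, so it is open.
Try {Z2, Z6, Z9}:
  P1: blocked at fork node Z2 ∈ conditioning set.
  P2: blocked at fork node Z2 ∈ conditioning set.
  P3: blocked at fork node Z6 ∈ conditioning set.
  P4: blocked at chain node Z9 ∈ conditioning set.
  P5: blocked at fork node Z9 ∈ conditioning set.
{Z2, Z6, Z9} contains no descendant of Z7 and blocks every backdoor path.
Every element of {Z2, Z6, Z9} is needed (dropping Z2 leaves P2 open; dropping Z6 leaves P3 open; dropping Z9 leaves P5 open), so no proper subset is valid.
Among all size-3 subsets of the eligible variables, only {Z2, Z6, Z9} blocks every backdoor path, so it is the unique smallest valid adjustment set.

{Z2, Z6, Z9}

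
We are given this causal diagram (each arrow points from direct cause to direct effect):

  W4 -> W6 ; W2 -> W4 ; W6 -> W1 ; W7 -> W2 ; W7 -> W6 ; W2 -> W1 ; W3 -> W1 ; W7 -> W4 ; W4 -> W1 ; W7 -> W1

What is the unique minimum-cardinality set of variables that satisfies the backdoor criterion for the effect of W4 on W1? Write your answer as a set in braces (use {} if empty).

Variables eligible for adjustment (non-descendants of W4, excluding W4 and W1): {W2, W3, W7}.
Backdoor paths from W4 to W1:
  P1: W4 <- W7 -> W2 -> W1
  P2: W4 <- W7 -> W6 -> W1
  P3: W4 <- W7 -> W1
  P4: W4 <- W2 <- W7 -> W6 -> W1
  P5: W4 <- W2 <- W7 -> W1
  P6: W4 <- W2 -> W1
The empty set is not sufficient: P1 (W4 <- W7 -> W2 -> W1) has no collider blocking it and no conditioned non-collider, so it is open.
Try {W2, W7}:
  P1: blocked at fork node W7 ∈ conditioning set.
  P2: blocked at fork node W7 ∈ conditioning set.
  P3: blocked at fork node W7 ∈ conditioning set.
  P4: blocked at chain node W2 ∈ conditioning set.
  P5: blocked at chain node W2 ∈ conditioning set.
  P6: blocked at fork node W2 ∈ conditioning set.
{W2, W7} contains no descendant of W4 and blocks every backdoor path.
Every element of {W2, W7} is needed (dropping W2 leaves P6 open; dropping W7 leaves P2 open), so no proper subset is valid.
Among all size-2 subsets of the eligible variables, only {W2, W7} blocks every backdoor path, so it is the unique smallest valid adjustment set.

{W2, W7}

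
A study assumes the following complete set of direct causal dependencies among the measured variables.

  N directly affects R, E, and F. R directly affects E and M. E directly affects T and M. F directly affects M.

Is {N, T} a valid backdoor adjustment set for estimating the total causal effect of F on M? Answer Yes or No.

Backdoor paths from F to M (paths whose first edge points into F):
  P1: F <- N -> R -> E -> M
  P2: F <- N -> R -> M
  P3: F <- N -> E <- R -> M
  P4: F <- N -> E -> M
Condition 1 (no descendant of F in the set): holds — descendants of F are {M}; none are in {N, T}.
Condition 2 (every backdoor path blocked by {N, T}):
  P1: blocked at fork node N ∈ conditioning set.
  P2: blocked at fork node N ∈ conditioning set.
  P3: blocked at fork node N ∈ conditioning set.
  P4: blocked at fork node N ∈ conditioning set.
{N, T} satisfies the backdoor criterion.

Yes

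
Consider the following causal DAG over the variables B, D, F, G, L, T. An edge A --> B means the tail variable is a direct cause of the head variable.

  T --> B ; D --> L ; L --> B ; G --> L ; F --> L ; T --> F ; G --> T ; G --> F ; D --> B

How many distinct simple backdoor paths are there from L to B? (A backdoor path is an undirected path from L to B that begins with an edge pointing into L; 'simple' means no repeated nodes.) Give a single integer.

A backdoor path from L to B is any simple undirected path whose first edge points into L (i.e. leaves L via a parent).
Parents of L: {D, F, G}.
Enumerating:
  P1: L <- G -> T -> B
  P2: L <- G -> F <- T -> B
  P3: L <- D -> B
  P4: L <- F <- G -> T -> B
  P5: L <- F <- T -> B
That exhausts the simple backdoor paths. Count: 5.

5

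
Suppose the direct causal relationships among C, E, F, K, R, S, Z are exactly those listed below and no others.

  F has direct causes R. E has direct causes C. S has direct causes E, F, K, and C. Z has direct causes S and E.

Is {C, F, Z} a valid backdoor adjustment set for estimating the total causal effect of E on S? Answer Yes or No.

Backdoor paths from E to S (paths whose first edge points into E):
  P1: E <- C -> S
Condition 1 (no descendant of E in the set): FAILS — Z is a descendant of E.
Condition 2 (every backdoor path blocked by {C, F, Z}):
  P1: blocked at fork node C ∈ conditioning set.
{C, F, Z} does not satisfy the backdoor criterion.

No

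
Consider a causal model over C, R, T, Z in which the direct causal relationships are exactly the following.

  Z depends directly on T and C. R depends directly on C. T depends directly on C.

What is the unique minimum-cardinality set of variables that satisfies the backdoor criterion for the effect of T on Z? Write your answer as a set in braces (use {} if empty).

Variables eligible for adjustment (non-descendants of T, excluding T and Z): {C, R}.
Backdoor paths from T to Z:
  P1: T <- C -> Z
The empty set is not sufficient: P1 (T <- C -> Z) has no collider blocking it and no conditioned non-collider, so it is open.
Try {C}:
  P1: blocked at fork node C ∈ conditioning set.
{C} contains no descendant of T and blocks every backdoor path.
No other singleton works — e.g. {R} leaves P1 open — so {C} is the unique smallest valid adjustment set.

{C}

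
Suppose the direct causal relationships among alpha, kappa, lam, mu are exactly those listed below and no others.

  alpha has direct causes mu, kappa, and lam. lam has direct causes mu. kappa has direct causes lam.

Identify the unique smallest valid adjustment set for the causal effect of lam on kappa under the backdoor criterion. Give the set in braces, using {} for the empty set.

{}

Variables eligible for adjustment (non-descendants of lam, excluding lam and kappa): {mu}.
Backdoor paths from lam to kappa:
  P1: lam <- mu -> alpha <- kappa
Each backdoor path contains an unconditioned collider, so every path is already blocked with the empty conditioning set:
  P1: blocked at collider alpha (neither it nor any descendant is in the conditioning set).
The empty set is therefore the unique smallest valid set.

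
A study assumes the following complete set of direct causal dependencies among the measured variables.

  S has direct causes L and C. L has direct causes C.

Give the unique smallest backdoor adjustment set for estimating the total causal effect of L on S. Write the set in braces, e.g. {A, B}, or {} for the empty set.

{C}

Variables eligible for adjustment (non-descendants of L, excluding L and S): {C}.
Backdoor paths from L to S:
  P1: L <- C -> S
The empty set is not sufficient: P1 (L <- C -> S) has no collider blocking it and no conditioned non-collider, so it is open.
Try {C}:
  P1: blocked at fork node C ∈ conditioning set.
{C} contains no descendant of L and blocks every backdoor path.
{C} is the unique smallest valid adjustment set.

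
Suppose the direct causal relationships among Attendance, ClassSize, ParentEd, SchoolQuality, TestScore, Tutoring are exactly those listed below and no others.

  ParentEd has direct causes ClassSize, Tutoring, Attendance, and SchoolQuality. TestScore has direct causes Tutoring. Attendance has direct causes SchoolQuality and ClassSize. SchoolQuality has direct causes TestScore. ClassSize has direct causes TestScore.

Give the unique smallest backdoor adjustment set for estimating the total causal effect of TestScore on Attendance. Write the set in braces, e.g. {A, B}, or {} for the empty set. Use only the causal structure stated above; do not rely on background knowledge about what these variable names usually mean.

Variables eligible for adjustment (non-descendants of TestScore, excluding TestScore and Attendance): {Tutoring}.
Backdoor paths from TestScore to Attendance:
  P1: TestScore <- Tutoring -> ParentEd <- ClassSize -> Attendance
  P2: TestScore <- Tutoring -> ParentEd <- SchoolQuality -> Attendance
  P3: TestScore <- Tutoring -> ParentEd <- Attendance
Each backdoor path contains an unconditioned collider, so every path is already blocked with the empty conditioning set:
  P1: blocked at collider ParentEd (neither it nor any descendant is in the conditioning set).
  P2: blocked at collider ParentEd (neither it nor any descendant is in the conditioning set).
  P3: blocked at collider ParentEd (neither it nor any descendant is in the conditioning set).
The empty set is therefore the unique smallest valid set.

{}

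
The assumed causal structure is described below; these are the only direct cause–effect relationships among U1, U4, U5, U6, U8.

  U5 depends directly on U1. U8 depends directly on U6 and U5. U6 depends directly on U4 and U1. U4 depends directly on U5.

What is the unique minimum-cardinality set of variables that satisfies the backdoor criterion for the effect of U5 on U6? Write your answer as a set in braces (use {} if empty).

{U1}

Variables eligible for adjustment (non-descendants of U5, excluding U5 and U6): {U1}.
Backdoor paths from U5 to U6:
  P1: U5 <- U1 -> U6
The empty set is not sufficient: P1 (U5 <- U1 -> U6) has no collider blocking it and no conditioned non-collider, so it is open.
Try {U1}:
  P1: blocked at fork node U1 ∈ conditioning set.
{U1} contains no descendant of U5 and blocks every backdoor path.
{U1} is the unique smallest valid adjustment set.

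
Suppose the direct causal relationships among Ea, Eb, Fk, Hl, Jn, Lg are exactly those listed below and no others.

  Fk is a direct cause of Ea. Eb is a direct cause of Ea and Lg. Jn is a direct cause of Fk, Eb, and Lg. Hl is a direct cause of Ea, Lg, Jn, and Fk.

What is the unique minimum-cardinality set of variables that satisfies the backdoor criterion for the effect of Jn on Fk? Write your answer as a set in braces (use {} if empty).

Variables eligible for adjustment (non-descendants of Jn, excluding Jn and Fk): {Hl}.
Backdoor paths from Jn to Fk:
  P1: Jn <- Hl -> Fk
  P2: Jn <- Hl -> Lg <- Eb -> Ea <- Fk
  P3: Jn <- Hl -> Ea <- Fk
The empty set is not sufficient: P1 (Jn <- Hl -> Fk) has no collider blocking it and no conditioned non-collider, so it is open.
Try {Hl}:
  P1: blocked at fork node Hl ∈ conditioning set.
  P2: blocked at fork node Hl ∈ conditioning set.
  P3: blocked at fork node Hl ∈ conditioning set.
{Hl} contains no descendant of Jn and blocks every backdoor path.
{Hl} is the unique smallest valid adjustment set.

{Hl}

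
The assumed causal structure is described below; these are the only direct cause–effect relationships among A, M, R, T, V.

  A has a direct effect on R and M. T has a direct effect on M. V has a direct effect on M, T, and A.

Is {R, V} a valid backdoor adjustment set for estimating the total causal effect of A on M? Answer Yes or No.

No

Backdoor paths from A to M (paths whose first edge points into A):
  P1: A <- V -> T -> M
  P2: A <- V -> M
Condition 1 (no descendant of A in the set): FAILS — R is a descendant of A.
Condition 2 (every backdoor path blocked by {R, V}):
  P1: blocked at fork node V ∈ conditioning set.
  P2: blocked at fork node V ∈ conditioning set.
{R, V} does not satisfy the backdoor criterion.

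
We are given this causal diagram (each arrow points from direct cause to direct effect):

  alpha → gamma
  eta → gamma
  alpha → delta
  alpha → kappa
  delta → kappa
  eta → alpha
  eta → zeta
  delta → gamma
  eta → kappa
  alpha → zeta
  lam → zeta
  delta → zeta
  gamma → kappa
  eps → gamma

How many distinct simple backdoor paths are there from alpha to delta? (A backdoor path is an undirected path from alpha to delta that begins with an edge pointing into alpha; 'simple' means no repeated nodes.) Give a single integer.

A backdoor path from alpha to delta is any simple undirected path whose first edge points into alpha (i.e. leaves alpha via a parent).
Parents of alpha: {eta}.
Enumerating:
  P1: alpha <- eta -> gamma <- delta
  P2: alpha <- eta -> gamma -> kappa <- delta
  P3: alpha <- eta -> zeta <- delta
  P4: alpha <- eta -> kappa <- delta
  P5: alpha <- eta -> kappa <- gamma <- delta
That exhausts the simple backdoor paths. Count: 5.

5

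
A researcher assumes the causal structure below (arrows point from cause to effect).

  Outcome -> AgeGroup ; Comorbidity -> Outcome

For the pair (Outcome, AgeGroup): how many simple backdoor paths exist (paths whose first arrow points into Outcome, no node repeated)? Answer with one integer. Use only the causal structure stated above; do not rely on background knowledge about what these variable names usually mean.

A backdoor path from Outcome to AgeGroup is any simple undirected path whose first edge points into Outcome (i.e. leaves Outcome via a parent).
Parents of Outcome: {Comorbidity}.
No simple path from any parent of Outcome reaches AgeGroup without revisiting Outcome, so there are no backdoor paths.

0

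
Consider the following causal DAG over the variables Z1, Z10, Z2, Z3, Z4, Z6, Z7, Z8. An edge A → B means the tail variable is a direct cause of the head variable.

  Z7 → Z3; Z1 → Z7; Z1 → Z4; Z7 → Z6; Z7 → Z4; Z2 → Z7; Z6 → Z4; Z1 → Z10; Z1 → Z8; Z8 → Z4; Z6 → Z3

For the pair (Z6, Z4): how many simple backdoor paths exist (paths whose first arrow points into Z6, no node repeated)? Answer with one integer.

3

A backdoor path from Z6 to Z4 is any simple undirected path whose first edge points into Z6 (i.e. leaves Z6 via a parent).
Parents of Z6: {Z7}.
Enumerating:
  P1: Z6 <- Z7 <- Z1 -> Z8 -> Z4
  P2: Z6 <- Z7 <- Z1 -> Z4
  P3: Z6 <- Z7 -> Z4
That exhausts the simple backdoor paths. Count: 3.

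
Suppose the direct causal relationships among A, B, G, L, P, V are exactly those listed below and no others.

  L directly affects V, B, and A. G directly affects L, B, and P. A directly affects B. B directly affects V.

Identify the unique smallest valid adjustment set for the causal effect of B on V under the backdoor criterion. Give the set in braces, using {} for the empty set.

Variables eligible for adjustment (non-descendants of B, excluding B and V): {A, G, L, P}.
Backdoor paths from B to V:
  P1: B <- G -> L -> V
  P2: B <- L -> V
  P3: B <- A <- L -> V
The empty set is not sufficient: P1 (B <- G -> L -> V) has no collider blocking it and no conditioned non-collider, so it is open.
Try {L}:
  P1: blocked at chain node L ∈ conditioning set.
  P2: blocked at fork node L ∈ conditioning set.
  P3: blocked at fork node L ∈ conditioning set.
{L} contains no descendant of B and blocks every backdoor path.
No other singleton works — e.g. {G} leaves P2 open — so {L} is the unique smallest valid adjustment set.

{L}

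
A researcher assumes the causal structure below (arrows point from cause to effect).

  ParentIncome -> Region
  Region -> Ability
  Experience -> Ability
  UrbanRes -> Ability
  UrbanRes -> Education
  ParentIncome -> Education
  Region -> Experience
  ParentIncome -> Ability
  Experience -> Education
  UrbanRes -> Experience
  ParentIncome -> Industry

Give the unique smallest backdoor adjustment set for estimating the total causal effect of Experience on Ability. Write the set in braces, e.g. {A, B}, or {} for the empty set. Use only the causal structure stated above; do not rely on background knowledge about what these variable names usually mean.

Variables eligible for adjustment (non-descendants of Experience, excluding Experience and Ability): {Industry, ParentIncome, Region, UrbanRes}.
Backdoor paths from Experience to Ability:
  P1: Experience <- UrbanRes -> Education <- ParentIncome -> Region -> Ability
  P2: Experience <- UrbanRes -> Education <- ParentIncome -> Ability
  P3: Experience <- UrbanRes -> Ability
  P4: Experience <- Region <- ParentIncome -> Education <- UrbanRes -> Ability
  P5: Experience <- Region <- ParentIncome -> Ability
  P6: Experience <- Region -> Ability
The empty set is not sufficient: P3 (Experience <- UrbanRes -> Ability) has no collider blocking it and no conditioned non-collider, so it is open.
Try {Region, UrbanRes}:
  P1: blocked at fork node UrbanRes ∈ conditioning set.
  P2: blocked at fork node UrbanRes ∈ conditioning set.
  P3: blocked at fork node UrbanRes ∈ conditioning set.
  P4: blocked at chain node Region ∈ conditioning set.
  P5: blocked at chain node Region ∈ conditioning set.
  P6: blocked at fork node Region ∈ conditioning set.
{Region, UrbanRes} contains no descendant of Experience and blocks every backdoor path.
Every element of {Region, UrbanRes} is needed (dropping Region leaves P5 open; dropping UrbanRes leaves P3 open), so no proper subset is valid.
Among all size-2 subsets of the eligible variables, only {Region, UrbanRes} blocks every backdoor path, so it is the unique smallest valid adjustment set.

{Region, UrbanRes}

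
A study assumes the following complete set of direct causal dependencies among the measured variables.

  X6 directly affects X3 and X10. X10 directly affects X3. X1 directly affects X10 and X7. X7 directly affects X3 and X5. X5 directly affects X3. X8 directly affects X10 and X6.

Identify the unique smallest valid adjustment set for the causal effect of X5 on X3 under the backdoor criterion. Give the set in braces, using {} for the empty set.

Variables eligible for adjustment (non-descendants of X5, excluding X5 and X3): {X1, X10, X6, X7, X8}.
Backdoor paths from X5 to X3:
  P1: X5 <- X7 <- X1 -> X10 <- X8 -> X6 -> X3
  P2: X5 <- X7 <- X1 -> X10 <- X6 -> X3
  P3: X5 <- X7 <- X1 -> X10 -> X3
  P4: X5 <- X7 -> X3
The empty set is not sufficient: P3 (X5 <- X7 <- X1 -> X10 -> X3) has no collider blocking it and no conditioned non-collider, so it is open.
Try {X7}:
  P1: blocked at chain node X7 ∈ conditioning set.
  P2: blocked at chain node X7 ∈ conditioning set.
  P3: blocked at chain node X7 ∈ conditioning set.
  P4: blocked at fork node X7 ∈ conditioning set.
{X7} contains no descendant of X5 and blocks every backdoor path.
No other singleton works — e.g. {X8} leaves P3 open — so {X7} is the unique smallest valid adjustment set.

{X7}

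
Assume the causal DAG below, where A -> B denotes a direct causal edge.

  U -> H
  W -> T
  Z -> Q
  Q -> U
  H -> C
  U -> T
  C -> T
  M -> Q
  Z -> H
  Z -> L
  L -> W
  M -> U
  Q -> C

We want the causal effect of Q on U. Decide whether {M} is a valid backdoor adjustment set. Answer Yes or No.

Backdoor paths from Q to U (paths whose first edge points into Q):
  P1: Q <- Z -> L -> W -> T <- U
  P2: Q <- Z -> L -> W -> T <- C <- H <- U
  P3: Q <- Z -> H <- U
  P4: Q <- Z -> H -> C -> T <- U
  P5: Q <- M -> U
Condition 1 (no descendant of Q in the set): holds — descendants of Q are {C, H, T, U}; none are in {M}.
Condition 2 (every backdoor path blocked by {M}):
  P1: blocked at collider T (neither it nor any descendant is in the conditioning set).
  P2: blocked at collider T (neither it nor any descendant is in the conditioning set).
  P3: blocked at collider H (neither it nor any descendant is in the conditioning set).
  P4: blocked at collider T (neither it nor any descendant is in the conditioning set).
  P5: blocked at fork node M ∈ conditioning set.
{M} satisfies the backdoor criterion.

Yes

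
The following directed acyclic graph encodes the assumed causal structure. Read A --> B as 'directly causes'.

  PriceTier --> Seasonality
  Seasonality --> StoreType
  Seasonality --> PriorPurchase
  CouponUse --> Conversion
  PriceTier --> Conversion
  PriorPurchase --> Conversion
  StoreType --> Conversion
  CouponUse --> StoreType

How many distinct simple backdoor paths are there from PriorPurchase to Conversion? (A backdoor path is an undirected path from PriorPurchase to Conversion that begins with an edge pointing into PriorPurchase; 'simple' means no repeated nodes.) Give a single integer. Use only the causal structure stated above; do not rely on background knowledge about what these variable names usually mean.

3

A backdoor path from PriorPurchase to Conversion is any simple undirected path whose first edge points into PriorPurchase (i.e. leaves PriorPurchase via a parent).
Parents of PriorPurchase: {Seasonality}.
Enumerating:
  P1: PriorPurchase <- Seasonality <- PriceTier -> Conversion
  P2: PriorPurchase <- Seasonality -> StoreType <- CouponUse -> Conversion
  P3: PriorPurchase <- Seasonality -> StoreType -> Conversion
That exhausts the simple backdoor paths. Count: 3.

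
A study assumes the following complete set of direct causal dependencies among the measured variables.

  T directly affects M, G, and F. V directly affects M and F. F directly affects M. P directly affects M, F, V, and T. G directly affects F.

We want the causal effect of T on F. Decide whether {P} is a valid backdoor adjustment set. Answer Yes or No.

Backdoor paths from T to F (paths whose first edge points into T):
  P1: T <- P -> V -> F
  P2: T <- P -> V -> M <- F
  P3: T <- P -> F
  P4: T <- P -> M <- V -> F
  P5: T <- P -> M <- F
Condition 1 (no descendant of T in the set): holds — descendants of T are {F, G, M}; none are in {P}.
Condition 2 (every backdoor path blocked by {P}):
  P1: blocked at fork node P ∈ conditioning set.
  P2: blocked at fork node P ∈ conditioning set.
  P3: blocked at fork node P ∈ conditioning set.
  P4: blocked at fork node P ∈ conditioning set.
  P5: blocked at fork node P ∈ conditioning set.
{P} satisfies the backdoor criterion.

Yes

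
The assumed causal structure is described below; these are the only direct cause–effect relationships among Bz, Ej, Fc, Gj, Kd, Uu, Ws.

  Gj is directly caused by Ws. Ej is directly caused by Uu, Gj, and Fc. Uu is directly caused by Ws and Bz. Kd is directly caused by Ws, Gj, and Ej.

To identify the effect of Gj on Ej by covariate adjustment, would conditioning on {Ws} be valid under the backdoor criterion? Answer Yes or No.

Yes

Backdoor paths from Gj to Ej (paths whose first edge points into Gj):
  P1: Gj <- Ws -> Uu -> Ej
  P2: Gj <- Ws -> Kd <- Ej
Condition 1 (no descendant of Gj in the set): holds — descendants of Gj are {Ej, Kd}; none are in {Ws}.
Condition 2 (every backdoor path blocked by {Ws}):
  P1: blocked at fork node Ws ∈ conditioning set.
  P2: blocked at fork node Ws ∈ conditioning set.
{Ws} satisfies the backdoor criterion.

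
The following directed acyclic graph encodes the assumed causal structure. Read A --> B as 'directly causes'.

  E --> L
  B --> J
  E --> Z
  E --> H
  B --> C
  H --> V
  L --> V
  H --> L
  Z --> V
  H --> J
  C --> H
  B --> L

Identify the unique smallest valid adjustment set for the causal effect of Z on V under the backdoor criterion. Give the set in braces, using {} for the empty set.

{E}

Variables eligible for adjustment (non-descendants of Z, excluding Z and V): {B, C, E, H, J, L}.
Backdoor paths from Z to V:
  P1: Z <- E -> H <- C <- B -> L -> V
  P2: Z <- E -> H -> J <- B -> L -> V
  P3: Z <- E -> H -> L -> V
  P4: Z <- E -> H -> V
  P5: Z <- E -> L <- B -> C -> H -> V
  P6: Z <- E -> L <- B -> J <- H -> V
  P7: Z <- E -> L <- H -> V
  P8: Z <- E -> L -> V
The empty set is not sufficient: P3 (Z <- E -> H -> L -> V) has no collider blocking it and no conditioned non-collider, so it is open.
Try {E}:
  P1: blocked at fork node E ∈ conditioning set.
  P2: blocked at fork node E ∈ conditioning set.
  P3: blocked at fork node E ∈ conditioning set.
  P4: blocked at fork node E ∈ conditioning set.
  P5: blocked at fork node E ∈ conditioning set.
  P6: blocked at fork node E ∈ conditioning set.
  P7: blocked at fork node E ∈ conditioning set.
  P8: blocked at fork node E ∈ conditioning set.
{E} contains no descendant of Z and blocks every backdoor path.
No other singleton works — e.g. {B} leaves P3 open — so {E} is the unique smallest valid adjustment set.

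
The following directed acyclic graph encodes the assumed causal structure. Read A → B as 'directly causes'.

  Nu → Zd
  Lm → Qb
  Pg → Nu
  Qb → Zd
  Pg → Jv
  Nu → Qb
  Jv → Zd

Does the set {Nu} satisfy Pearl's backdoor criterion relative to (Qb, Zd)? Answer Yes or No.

Backdoor paths from Qb to Zd (paths whose first edge points into Qb):
  P1: Qb <- Nu <- Pg -> Jv -> Zd
  P2: Qb <- Nu -> Zd
Condition 1 (no descendant of Qb in the set): holds — descendants of Qb are {Zd}; none are in {Nu}.
Condition 2 (every backdoor path blocked by {Nu}):
  P1: blocked at chain node Nu ∈ conditioning set.
  P2: blocked at fork node Nu ∈ conditioning set.
{Nu} satisfies the backdoor criterion.

Yes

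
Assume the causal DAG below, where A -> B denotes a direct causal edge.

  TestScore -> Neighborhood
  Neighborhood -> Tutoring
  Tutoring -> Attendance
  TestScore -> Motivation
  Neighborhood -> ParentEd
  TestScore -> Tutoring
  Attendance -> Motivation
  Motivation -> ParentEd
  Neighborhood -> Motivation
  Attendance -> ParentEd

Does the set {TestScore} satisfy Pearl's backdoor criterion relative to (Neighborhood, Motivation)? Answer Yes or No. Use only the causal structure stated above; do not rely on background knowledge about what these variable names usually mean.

Backdoor paths from Neighborhood to Motivation (paths whose first edge points into Neighborhood):
  P1: Neighborhood <- TestScore -> Tutoring -> Attendance -> Motivation
  P2: Neighborhood <- TestScore -> Tutoring -> Attendance -> ParentEd <- Motivation
  P3: Neighborhood <- TestScore -> Motivation
Condition 1 (no descendant of Neighborhood in the set): holds — descendants of Neighborhood are {Attendance, Motivation, ParentEd, Tutoring}; none are in {TestScore}.
Condition 2 (every backdoor path blocked by {TestScore}):
  P1: blocked at fork node TestScore ∈ conditioning set.
  P2: blocked at fork node TestScore ∈ conditioning set.
  P3: blocked at fork node TestScore ∈ conditioning set.
{TestScore} satisfies the backdoor criterion.

Yes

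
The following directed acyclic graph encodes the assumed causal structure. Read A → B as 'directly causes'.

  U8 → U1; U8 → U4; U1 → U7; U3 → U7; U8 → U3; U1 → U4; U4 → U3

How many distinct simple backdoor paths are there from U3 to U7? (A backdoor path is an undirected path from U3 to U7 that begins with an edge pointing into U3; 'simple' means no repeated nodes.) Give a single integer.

A backdoor path from U3 to U7 is any simple undirected path whose first edge points into U3 (i.e. leaves U3 via a parent).
Parents of U3: {U4, U8}.
Enumerating:
  P1: U3 <- U8 -> U1 -> U7
  P2: U3 <- U8 -> U4 <- U1 -> U7
  P3: U3 <- U4 <- U8 -> U1 -> U7
  P4: U3 <- U4 <- U1 -> U7
That exhausts the simple backdoor paths. Count: 4.

4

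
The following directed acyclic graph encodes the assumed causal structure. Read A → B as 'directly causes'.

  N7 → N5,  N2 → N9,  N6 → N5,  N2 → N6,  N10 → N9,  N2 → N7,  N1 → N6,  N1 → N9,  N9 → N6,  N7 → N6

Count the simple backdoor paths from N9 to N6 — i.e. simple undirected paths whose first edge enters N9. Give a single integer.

4

A backdoor path from N9 to N6 is any simple undirected path whose first edge points into N9 (i.e. leaves N9 via a parent).
Parents of N9: {N1, N10, N2}.
Enumerating:
  P1: N9 <- N2 -> N7 -> N6
  P2: N9 <- N2 -> N7 -> N5 <- N6
  P3: N9 <- N2 -> N6
  P4: N9 <- N1 -> N6
That exhausts the simple backdoor paths. Count: 4.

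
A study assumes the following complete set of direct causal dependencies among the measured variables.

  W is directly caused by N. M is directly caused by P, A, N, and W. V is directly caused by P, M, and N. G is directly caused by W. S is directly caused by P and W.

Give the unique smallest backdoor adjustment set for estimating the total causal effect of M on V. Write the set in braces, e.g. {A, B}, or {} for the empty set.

{N, P}

Variables eligible for adjustment (non-descendants of M, excluding M and V): {A, G, N, P, S, W}.
Backdoor paths from M to V:
  P1: M <- N -> W -> S <- P -> V
  P2: M <- N -> V
  P3: M <- P -> S <- W <- N -> V
  P4: M <- P -> V
  P5: M <- W <- N -> V
  P6: M <- W -> S <- P -> V
The empty set is not sufficient: P2 (M <- N -> V) has no collider blocking it and no conditioned non-collider, so it is open.
Try {N, P}:
  P1: blocked at fork node N ∈ conditioning set.
  P2: blocked at fork node N ∈ conditioning set.
  P3: blocked at fork node P ∈ conditioning set.
  P4: blocked at fork node P ∈ conditioning set.
  P5: blocked at fork node N ∈ conditioning set.
  P6: blocked at collider S (neither it nor any descendant is in the conditioning set).
{N, P} contains no descendant of M and blocks every backdoor path.
Every element of {N, P} is needed (dropping N leaves P2 open; dropping P leaves P4 open), so no proper subset is valid.
Among all size-2 subsets of the eligible variables, only {N, P} blocks every backdoor path, so it is the unique smallest valid adjustment set.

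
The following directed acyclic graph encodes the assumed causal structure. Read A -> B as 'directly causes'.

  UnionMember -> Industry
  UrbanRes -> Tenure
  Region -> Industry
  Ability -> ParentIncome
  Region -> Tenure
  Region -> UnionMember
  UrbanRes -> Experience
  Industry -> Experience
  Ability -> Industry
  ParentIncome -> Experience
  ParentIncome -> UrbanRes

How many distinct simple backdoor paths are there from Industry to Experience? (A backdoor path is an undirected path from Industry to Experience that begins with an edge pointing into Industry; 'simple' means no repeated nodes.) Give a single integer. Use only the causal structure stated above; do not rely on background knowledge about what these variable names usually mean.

6

A backdoor path from Industry to Experience is any simple undirected path whose first edge points into Industry (i.e. leaves Industry via a parent).
Parents of Industry: {Ability, Region, UnionMember}.
Enumerating:
  P1: Industry <- Region -> Tenure <- UrbanRes <- ParentIncome -> Experience
  P2: Industry <- Region -> Tenure <- UrbanRes -> Experience
  P3: Industry <- Ability -> ParentIncome -> UrbanRes -> Experience
  P4: Industry <- Ability -> ParentIncome -> Experience
  P5: Industry <- UnionMember <- Region -> Tenure <- UrbanRes <- ParentIncome -> Experience
  P6: Industry <- UnionMember <- Region -> Tenure <- UrbanRes -> Experience
That exhausts the simple backdoor paths. Count: 6.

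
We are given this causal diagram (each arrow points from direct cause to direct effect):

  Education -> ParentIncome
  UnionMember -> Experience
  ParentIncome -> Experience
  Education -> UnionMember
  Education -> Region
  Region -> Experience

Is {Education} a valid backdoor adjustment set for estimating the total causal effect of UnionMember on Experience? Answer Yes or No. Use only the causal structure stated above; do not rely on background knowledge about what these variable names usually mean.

Yes

Backdoor paths from UnionMember to Experience (paths whose first edge points into UnionMember):
  P1: UnionMember <- Education -> Region -> Experience
  P2: UnionMember <- Education -> ParentIncome -> Experience
Condition 1 (no descendant of UnionMember in the set): holds — descendants of UnionMember are {Experience}; none are in {Education}.
Condition 2 (every backdoor path blocked by {Education}):
  P1: blocked at fork node Education ∈ conditioning set.
  P2: blocked at fork node Education ∈ conditioning set.
{Education} satisfies the backdoor criterion.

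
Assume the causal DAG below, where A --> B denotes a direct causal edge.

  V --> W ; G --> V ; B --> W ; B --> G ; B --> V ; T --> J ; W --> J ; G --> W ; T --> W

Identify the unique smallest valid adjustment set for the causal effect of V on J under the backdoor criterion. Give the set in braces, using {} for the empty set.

Variables eligible for adjustment (non-descendants of V, excluding V and J): {B, G, T}.
Backdoor paths from V to J:
  P1: V <- B -> G -> W <- T -> J
  P2: V <- B -> G -> W -> J
  P3: V <- B -> W <- T -> J
  P4: V <- B -> W -> J
  P5: V <- G <- B -> W <- T -> J
  P6: V <- G <- B -> W -> J
  P7: V <- G -> W <- T -> J
  P8: V <- G -> W -> J
The empty set is not sufficient: P2 (V <- B -> G -> W -> J) has no collider blocking it and no conditioned non-collider, so it is open.
Try {B, G}:
  P1: blocked at fork node B ∈ conditioning set.
  P2: blocked at fork node B ∈ conditioning set.
  P3: blocked at fork node B ∈ conditioning set.
  P4: blocked at fork node B ∈ conditioning set.
  P5: blocked at chain node G ∈ conditioning set.
  P6: blocked at chain node G ∈ conditioning set.
  P7: blocked at fork node G ∈ conditioning set.
  P8: blocked at fork node G ∈ conditioning set.
{B, G} contains no descendant of V and blocks every backdoor path.
Every element of {B, G} is needed (dropping B leaves P4 open; dropping G leaves P8 open), so no proper subset is valid.
Among all size-2 subsets of the eligible variables, only {B, G} blocks every backdoor path, so it is the unique smallest valid adjustment set.

{B, G}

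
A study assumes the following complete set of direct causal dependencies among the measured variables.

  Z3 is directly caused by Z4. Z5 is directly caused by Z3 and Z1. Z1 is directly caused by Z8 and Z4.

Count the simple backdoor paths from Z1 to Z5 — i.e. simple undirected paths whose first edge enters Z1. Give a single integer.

A backdoor path from Z1 to Z5 is any simple undirected path whose first edge points into Z1 (i.e. leaves Z1 via a parent).
Parents of Z1: {Z4, Z8}.
Enumerating:
  P1: Z1 <- Z4 -> Z3 -> Z5
That exhausts the simple backdoor paths. Count: 1.

1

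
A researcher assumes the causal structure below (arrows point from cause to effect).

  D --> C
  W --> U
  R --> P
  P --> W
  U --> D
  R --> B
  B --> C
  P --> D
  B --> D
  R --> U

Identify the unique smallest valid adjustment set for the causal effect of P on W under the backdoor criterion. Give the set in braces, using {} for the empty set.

Variables eligible for adjustment (non-descendants of P, excluding P and W): {B, R}.
Backdoor paths from P to W:
  P1: P <- R -> U <- W
  P2: P <- R -> B -> D <- U <- W
  P3: P <- R -> B -> C <- D <- U <- W
Each backdoor path contains an unconditioned collider, so every path is already blocked with the empty conditioning set:
  P1: blocked at collider U (neither it nor any descendant is in the conditioning set).
  P2: blocked at collider D (neither it nor any descendant is in the conditioning set).
  P3: blocked at collider C (neither it nor any descendant is in the conditioning set).
The empty set is therefore the unique smallest valid set.

{}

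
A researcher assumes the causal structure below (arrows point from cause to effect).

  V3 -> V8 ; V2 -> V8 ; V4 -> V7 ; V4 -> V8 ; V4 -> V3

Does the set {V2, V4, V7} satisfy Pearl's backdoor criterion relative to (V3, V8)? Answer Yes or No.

Yes

Backdoor paths from V3 to V8 (paths whose first edge points into V3):
  P1: V3 <- V4 -> V8
Condition 1 (no descendant of V3 in the set): holds — descendants of V3 are {V8}; none are in {V2, V4, V7}.
Condition 2 (every backdoor path blocked by {V2, V4, V7}):
  P1: blocked at fork node V4 ∈ conditioning set.
{V2, V4, V7} satisfies the backdoor criterion.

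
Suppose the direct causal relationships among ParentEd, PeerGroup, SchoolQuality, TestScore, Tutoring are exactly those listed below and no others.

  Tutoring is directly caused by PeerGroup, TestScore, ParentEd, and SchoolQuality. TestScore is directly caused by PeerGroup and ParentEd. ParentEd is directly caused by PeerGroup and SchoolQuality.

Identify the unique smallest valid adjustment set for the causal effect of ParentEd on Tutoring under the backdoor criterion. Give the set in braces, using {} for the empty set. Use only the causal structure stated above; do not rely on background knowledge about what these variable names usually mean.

Variables eligible for adjustment (non-descendants of ParentEd, excluding ParentEd and Tutoring): {PeerGroup, SchoolQuality}.
Backdoor paths from ParentEd to Tutoring:
  P1: ParentEd <- SchoolQuality -> Tutoring
  P2: ParentEd <- PeerGroup -> TestScore -> Tutoring
  P3: ParentEd <- PeerGroup -> Tutoring
The empty set is not sufficient: P1 (ParentEd <- SchoolQuality -> Tutoring) has no collider blocking it and no conditioned non-collider, so it is open.
Try {PeerGroup, SchoolQuality}:
  P1: blocked at fork node SchoolQuality ∈ conditioning set.
  P2: blocked at fork node PeerGroup ∈ conditioning set.
  P3: blocked at fork node PeerGroup ∈ conditioning set.
{PeerGroup, SchoolQuality} contains no descendant of ParentEd and blocks every backdoor path.
Every element of {PeerGroup, SchoolQuality} is needed (dropping PeerGroup leaves P2 open; dropping SchoolQuality leaves P1 open), so no proper subset is valid.
Among all size-2 subsets of the eligible variables, only {PeerGroup, SchoolQuality} blocks every backdoor path, so it is the unique smallest valid adjustment set.

{PeerGroup, SchoolQuality}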